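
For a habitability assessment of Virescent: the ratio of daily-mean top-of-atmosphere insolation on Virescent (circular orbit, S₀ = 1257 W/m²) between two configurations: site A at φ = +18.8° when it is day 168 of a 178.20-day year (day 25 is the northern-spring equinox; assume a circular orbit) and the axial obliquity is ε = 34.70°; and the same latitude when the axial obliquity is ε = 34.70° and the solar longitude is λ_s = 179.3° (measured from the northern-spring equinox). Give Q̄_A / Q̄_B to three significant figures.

Q̄_A / Q̄_B ≈ 0.572

— Configuration A (φ=+18.8°):
Solar longitude: λ_s = 360° × (168 − 25)/178.20 = 288.889°.
sin δ = sin 34.70° × sin 288.889° = -0.53862, so δ = -32.590°.
cos H₀ = −tan(+18.8°) tan(-32.590°) = 0.2176, H₀ = 1.3514 rad.
Bracket: H₀ sin φ sin δ + cos φ cos δ sin H₀ = 1.3514×0.32227×-0.53862 + 0.94665×0.84255×0.97603 = -0.234577 + 0.778481 = 0.543904.
Q̄ = (S₀/π) × [bracket] = (1257/π) × 0.543904 = 217.62 W/m².
— Configuration B (φ=+18.8°):
Solar declination: sin δ = sin ε · sin λ_s = sin 34.70° × sin 179.3° = 0.00695, so δ = +0.398°.
cos H₀ = −tan(+18.8°) tan(+0.398°) = -0.0024, H₀ = 1.5732 rad.
Bracket: H₀ sin φ sin δ + cos φ cos δ sin H₀ = 1.5732×0.32227×0.00695 + 0.94665×0.99998×1.00000 = 0.003524 + 0.946631 = 0.950155.
Q̄ = (S₀/π) × [bracket] = (1257/π) × 0.950155 = 380.17 W/m².
Ratio Q̄_A / Q̄_B = 217.62 / 380.17 = 0.5724.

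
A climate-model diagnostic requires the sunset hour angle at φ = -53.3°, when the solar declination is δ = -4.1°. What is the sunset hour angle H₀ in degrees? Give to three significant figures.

H₀ = 95.5°

cos H₀ = −tan φ · tan δ = −tan(-53.3°) × tan(-4.100°) = -0.0962, so H₀ = 1.6671 rad = 95.52°.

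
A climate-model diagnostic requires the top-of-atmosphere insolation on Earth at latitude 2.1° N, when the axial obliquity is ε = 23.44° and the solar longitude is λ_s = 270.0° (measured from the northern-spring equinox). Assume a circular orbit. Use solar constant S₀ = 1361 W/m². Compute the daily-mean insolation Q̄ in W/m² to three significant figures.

Solar declination: sin δ = sin ε · sin λ_s = sin 23.44° × sin 270.0° = -0.39779, so δ = -23.440°.
cos H₀ = −tan(+2.1°) tan(-23.440°) = 0.0159, H₀ = 1.5549 rad.
Bracket: H₀ sin φ sin δ + cos φ cos δ sin H₀ = 1.5549×0.03664×-0.39779 + 0.99933×0.91748×0.99987 = -0.022663 + 0.916746 = 0.894083.
Q̄ = (S₀/π) × [bracket] = (1361/π) × 0.894083 = 387.3 W/m².

Q̄ ≈ 387 W/m²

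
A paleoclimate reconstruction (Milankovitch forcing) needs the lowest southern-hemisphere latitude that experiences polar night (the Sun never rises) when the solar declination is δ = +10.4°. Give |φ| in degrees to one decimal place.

Polar night requires cos H₀ = −tan φ tan δ ≥ 1, i.e. tan φ tan δ ≤ −1.
The boundary is |tan φ| · |tan δ| = 1, so |φ| = 90° − |δ| = 90° − 10.4° = 79.6° in the southern hemisphere.

|φ| = 79.6°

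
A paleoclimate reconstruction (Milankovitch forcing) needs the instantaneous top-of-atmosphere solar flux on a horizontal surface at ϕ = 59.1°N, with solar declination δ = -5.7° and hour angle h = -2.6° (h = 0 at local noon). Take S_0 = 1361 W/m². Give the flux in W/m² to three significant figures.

579 W/m²

cos θ_z = sin ϕ sin δ + cos ϕ cos δ cos h = -0.085223 + 0.510476 = 0.425253.
Flux = S_0 · cos θ_z = 1361 × 0.425253 = 578.8 W/m².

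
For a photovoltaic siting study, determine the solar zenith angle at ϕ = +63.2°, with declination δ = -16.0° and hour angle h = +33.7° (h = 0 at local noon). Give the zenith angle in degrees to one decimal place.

θ_z = 83.4°

cos θ_z = sin ϕ sin δ + cos ϕ cos δ cos h = -0.246030 + 0.360578 = 0.114548.
θ_z = arccos(0.114548) = 83.4°.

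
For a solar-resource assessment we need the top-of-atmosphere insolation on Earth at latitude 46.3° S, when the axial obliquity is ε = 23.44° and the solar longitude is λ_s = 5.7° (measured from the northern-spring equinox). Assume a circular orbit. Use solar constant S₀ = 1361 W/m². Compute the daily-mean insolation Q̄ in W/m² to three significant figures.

Q̄ ≈ 280 W/m²

Solar declination: sin δ = sin ε · sin λ_s = sin 23.44° × sin 5.7° = 0.03951, so δ = +2.264°.
cos H₀ = −tan(-46.3°) tan(+2.264°) = 0.0414, H₀ = 1.5294 rad.
Bracket: H₀ sin φ sin δ + cos φ cos δ sin H₀ = 1.5294×-0.72297×0.03951 + 0.69088×0.99922×0.99914 = -0.043687 + 0.689747 = 0.646060.
Q̄ = (S₀/π) × [bracket] = (1361/π) × 0.646060 = 279.9 W/m².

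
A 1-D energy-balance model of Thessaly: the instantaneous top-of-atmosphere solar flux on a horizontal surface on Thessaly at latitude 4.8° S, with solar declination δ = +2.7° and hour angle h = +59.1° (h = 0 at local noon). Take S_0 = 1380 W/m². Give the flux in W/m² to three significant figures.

700 W/m²

cos θ_z = sin ϕ sin δ + cos ϕ cos δ cos h = -0.003942 + 0.511172 = 0.507230.
Flux = S_0 · cos θ_z = 1380 × 0.507230 = 700.0 W/m².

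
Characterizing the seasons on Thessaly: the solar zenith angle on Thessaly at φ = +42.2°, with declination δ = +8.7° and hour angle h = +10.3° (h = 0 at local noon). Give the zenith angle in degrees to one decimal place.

θ_z = 34.7°

cos θ_z = sin φ sin δ + cos φ cos δ cos h = 0.101605 + 0.720480 = 0.822085.
θ_z = arccos(0.822085) = 34.7°.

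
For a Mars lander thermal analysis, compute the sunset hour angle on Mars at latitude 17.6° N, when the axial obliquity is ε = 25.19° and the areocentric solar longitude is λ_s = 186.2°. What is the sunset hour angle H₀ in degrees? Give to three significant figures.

sin δ = sin 25.19° × sin 186.2° = -0.04597, so δ = -2.635°.
cos H₀ = −tan φ · tan δ = −tan(+17.6°) × tan(-2.635°) = 0.0146, so H₀ = 1.5562 rad = 89.16°.

H₀ = 89.2°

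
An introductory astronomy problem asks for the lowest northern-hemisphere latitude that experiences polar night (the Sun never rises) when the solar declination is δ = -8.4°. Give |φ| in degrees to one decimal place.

Polar night requires cos H₀ = −tan φ tan δ ≥ 1, i.e. tan φ tan δ ≤ −1.
The boundary is |tan φ| · |tan δ| = 1, so |φ| = 90° − |δ| = 90° − 8.4° = 81.6° in the northern hemisphere.

|φ| = 81.6°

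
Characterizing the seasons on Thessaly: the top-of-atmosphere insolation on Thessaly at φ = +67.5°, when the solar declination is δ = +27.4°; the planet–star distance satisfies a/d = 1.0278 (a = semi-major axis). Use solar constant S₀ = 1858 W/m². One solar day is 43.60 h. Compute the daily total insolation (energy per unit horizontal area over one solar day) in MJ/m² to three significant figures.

cos H₀ = −tan(+67.5°) tan(+27.400°) = -1.2514 ≤ −1 ⇒ polar day, H₀ = π.
Bracket: H₀ sin φ sin δ + cos φ cos δ sin H₀ = 3.1416×0.92388×0.46020 + 0.38268×0.88782×0.00000 = 1.335713 + 0.000000 = 1.335713.
Inverse-square distance factor (a/d)² = 1.0278² = 1.056373.
Q̄ = (S₀/π) × 1.056373 × [bracket] = (1858/π) × 1.056373 × 1.335713 = 834.50 W/m².
Daily total = Q̄ × 43.60 h × 3600 s/h = 834.50 × 43.60 × 3600 / 10⁶ = 131.0 MJ/m².

131 MJ/m²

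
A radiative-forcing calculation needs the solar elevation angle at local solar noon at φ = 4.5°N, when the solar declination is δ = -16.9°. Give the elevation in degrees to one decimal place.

At local noon the hour angle is zero, so the zenith angle equals |φ − δ| = |+4.5° − (-16.900°)| = 21.400°.
Elevation = 90° − 21.400° = 68.6°.

68.6°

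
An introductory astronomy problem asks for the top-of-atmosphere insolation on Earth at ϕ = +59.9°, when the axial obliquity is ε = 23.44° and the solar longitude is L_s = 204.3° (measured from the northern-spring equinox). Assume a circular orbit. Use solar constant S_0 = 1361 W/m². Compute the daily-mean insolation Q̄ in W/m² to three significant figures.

Q̄ ≈ 127 W/m²

Solar declination: sin δ = sin ε · sin L_s = sin 23.44° × sin 204.3° = -0.16370, so δ = -9.421°.
cos h₀ = −tan(+59.9°) tan(-9.421°) = 0.2863, h₀ = 1.2805 rad.
Bracket: h₀ sin ϕ sin δ + cos ϕ cos δ sin h₀ = 1.2805×0.86515×-0.16370 + 0.50151×0.98651×0.95815 = -0.181351 + 0.474040 = 0.292689.
Q̄ = (S_0/π) × [bracket] = (1361/π) × 0.292689 = 126.8 W/m².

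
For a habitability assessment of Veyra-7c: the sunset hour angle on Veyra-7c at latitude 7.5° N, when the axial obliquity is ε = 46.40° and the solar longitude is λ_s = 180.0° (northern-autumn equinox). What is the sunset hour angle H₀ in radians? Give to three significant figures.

H₀ = 1.57 rad

Solar declination: sin δ = sin ε · sin λ_s = sin 46.40° × sin 180.0° = 0.00000, so δ = +0.000°.
cos H₀ = −tan φ · tan δ = −tan(+7.5°) × tan(+0.000°) = -0.0000, so H₀ = 1.5708 rad = 90.00°.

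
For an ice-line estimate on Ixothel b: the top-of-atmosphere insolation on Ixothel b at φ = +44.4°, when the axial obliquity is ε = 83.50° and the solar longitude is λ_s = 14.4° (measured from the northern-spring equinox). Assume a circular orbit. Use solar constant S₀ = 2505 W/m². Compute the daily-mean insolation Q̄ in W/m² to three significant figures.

Q̄ ≈ 786 W/m²

Solar declination: sin δ = sin ε · sin λ_s = sin 83.50° × sin 14.4° = 0.24709, so δ = +14.305°.
cos H₀ = −tan(+44.4°) tan(+14.305°) = -0.2497, H₀ = 1.8232 rad.
Bracket: H₀ sin φ sin δ + cos φ cos δ sin H₀ = 1.8232×0.69966×0.24709 + 0.71447×0.96899×0.96832 = 0.315193 + 0.670382 = 0.985575.
Q̄ = (S₀/π) × [bracket] = (2505/π) × 0.985575 = 785.9 W/m².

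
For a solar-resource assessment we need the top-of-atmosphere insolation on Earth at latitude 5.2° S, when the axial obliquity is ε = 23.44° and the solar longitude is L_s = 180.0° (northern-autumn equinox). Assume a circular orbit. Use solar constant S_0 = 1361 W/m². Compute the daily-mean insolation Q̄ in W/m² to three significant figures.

Q̄ ≈ 431 W/m²

Solar declination: sin δ = sin ε · sin L_s = sin 23.44° × sin 180.0° = 0.00000, so δ = +0.000°.
cos h₀ = −tan(-5.2°) tan(+0.000°) = 0.0000, h₀ = 1.5708 rad.
Bracket: h₀ sin ϕ sin δ + cos ϕ cos δ sin h₀ = 1.5708×-0.09063×0.00000 + 0.99588×1.00000×1.00000 = -0.000000 + 0.995880 = 0.995880.
Q̄ = (S_0/π) × [bracket] = (1361/π) × 0.995880 = 431.4 W/m².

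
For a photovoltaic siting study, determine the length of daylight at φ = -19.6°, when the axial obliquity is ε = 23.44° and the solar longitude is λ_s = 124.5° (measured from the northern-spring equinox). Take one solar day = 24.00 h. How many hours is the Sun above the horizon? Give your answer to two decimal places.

11.05 h

Solar declination: sin δ = sin ε · sin λ_s = sin 23.44° × sin 124.5° = 0.32783, so δ = +19.137°.
cos H₀ = −tan φ · tan δ = −tan(-19.6°) × tan(+19.137°) = 0.1236, so H₀ = 1.4469 rad = 82.90°.
Daylight = 2H₀/(2π) × 24.00 h = (1.4469/π) × 24.00 = 11.05 h.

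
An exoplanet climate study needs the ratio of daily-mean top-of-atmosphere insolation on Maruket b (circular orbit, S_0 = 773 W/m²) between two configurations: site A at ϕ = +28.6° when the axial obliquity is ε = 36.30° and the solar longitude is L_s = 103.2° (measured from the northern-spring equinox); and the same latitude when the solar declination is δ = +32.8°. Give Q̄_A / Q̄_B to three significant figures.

Q̄_A / Q̄_B ≈ 1.01

— Configuration A (ϕ=+28.6°):
Solar declination: sin δ = sin ε · sin L_s = sin 36.30° × sin 103.2° = 0.57637, so δ = +35.196°.
cos h₀ = −tan(+28.6°) tan(+35.196°) = -0.3845, h₀ = 1.9655 rad.
Bracket: h₀ sin ϕ sin δ + cos ϕ cos δ sin h₀ = 1.9655×0.47869×0.57637 + 0.87798×0.81719×0.92310 = 0.542286 + 0.662303 = 1.204589.
Q̄ = (S_0/π) × [bracket] = (773/π) × 1.204589 = 296.39 W/m².
— Configuration B (ϕ=+28.6°):
cos h₀ = −tan(+28.6°) tan(+32.800°) = -0.3514, h₀ = 1.9298 rad.
Bracket: h₀ sin ϕ sin δ + cos ϕ cos δ sin h₀ = 1.9298×0.47869×0.54171 + 0.87798×0.84057×0.93624 = 0.500419 + 0.690949 = 1.191368.
Q̄ = (S_0/π) × [bracket] = (773/π) × 1.191368 = 293.14 W/m².
Ratio Q̄_A / Q̄_B = 296.39 / 293.14 = 1.011.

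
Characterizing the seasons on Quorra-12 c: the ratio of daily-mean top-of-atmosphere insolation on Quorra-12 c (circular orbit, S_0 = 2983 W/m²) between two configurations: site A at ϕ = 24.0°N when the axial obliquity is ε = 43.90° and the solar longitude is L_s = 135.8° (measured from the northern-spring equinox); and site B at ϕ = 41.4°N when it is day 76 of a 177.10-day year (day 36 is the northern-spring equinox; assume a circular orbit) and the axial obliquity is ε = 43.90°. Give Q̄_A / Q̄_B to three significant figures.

— Configuration A (ϕ=+24.0°):
Solar declination: sin δ = sin ε · sin L_s = sin 43.90° × sin 135.8° = 0.48342, so δ = +28.909°.
cos h₀ = −tan(+24.0°) tan(+28.909°) = -0.2459, h₀ = 1.8192 rad.
Bracket: h₀ sin ϕ sin δ + cos ϕ cos δ sin h₀ = 1.8192×0.40674×0.48342 + 0.91355×0.87539×0.96930 = 0.357702 + 0.775161 = 1.132863.
Q̄ = (S_0/π) × [bracket] = (2983/π) × 1.132863 = 1075.7 W/m².
— Configuration B (ϕ=+41.4°):
Solar longitude: L_s = 360° × (76 − 36)/177.10 = 81.310°.
sin δ = sin 43.90° × sin 81.310° = 0.68544, so δ = +43.270°.
cos h₀ = −tan(+41.4°) tan(+43.270°) = -0.8299, h₀ = 2.5498 rad.
Bracket: h₀ sin ϕ sin δ + cos ϕ cos δ sin h₀ = 2.5498×0.66131×0.68544 + 0.75011×0.72813×0.55786 = 1.155795 + 0.304691 = 1.460486.
Q̄ = (S_0/π) × [bracket] = (2983/π) × 1.460486 = 1386.8 W/m².
Ratio Q̄_A / Q̄_B = 1075.7 / 1386.8 = 0.7757.

Q̄_A / Q̄_B ≈ 0.776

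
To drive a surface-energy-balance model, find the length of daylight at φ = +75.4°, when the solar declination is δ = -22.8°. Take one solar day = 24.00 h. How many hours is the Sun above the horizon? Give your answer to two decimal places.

cos H₀ = −tan φ · tan δ = 1.6138 ≥ 1, so the Sun never rises (polar night) and H₀ = 0.
Daylight = 2H₀/(2π) × 24.00 h = (0.0000/π) × 24.00 = 0.00 h.

0.00 h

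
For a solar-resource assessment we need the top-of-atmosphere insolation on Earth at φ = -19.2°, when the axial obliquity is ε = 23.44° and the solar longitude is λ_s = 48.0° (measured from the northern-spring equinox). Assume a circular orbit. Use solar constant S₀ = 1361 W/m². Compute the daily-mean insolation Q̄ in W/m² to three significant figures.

Solar declination: sin δ = sin ε · sin λ_s = sin 23.44° × sin 48.0° = 0.29561, so δ = +17.194°.
cos H₀ = −tan(-19.2°) tan(+17.194°) = 0.1078, H₀ = 1.4628 rad.
Bracket: H₀ sin φ sin δ + cos φ cos δ sin H₀ = 1.4628×-0.32887×0.29561 + 0.94438×0.95531×0.99418 = -0.142209 + 0.896925 = 0.754716.
Q̄ = (S₀/π) × [bracket] = (1361/π) × 0.754716 = 327.0 W/m².

Q̄ ≈ 327 W/m²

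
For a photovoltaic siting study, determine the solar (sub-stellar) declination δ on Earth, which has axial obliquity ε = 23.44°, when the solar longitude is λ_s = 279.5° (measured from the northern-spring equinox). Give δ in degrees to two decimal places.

sin δ = sin ε · sin λ_s = sin 23.44° × sin 279.5° = -0.392333.
δ = arcsin(-0.392333) = -23.10°.

δ = -23.10°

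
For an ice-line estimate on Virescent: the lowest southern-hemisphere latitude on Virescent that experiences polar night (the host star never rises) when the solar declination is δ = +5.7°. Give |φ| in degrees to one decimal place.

|φ| = 84.3°

Polar night requires cos H₀ = −tan φ tan δ ≥ 1, i.e. tan φ tan δ ≤ −1.
The boundary is |tan φ| · |tan δ| = 1, so |φ| = 90° − |δ| = 90° − 5.7° = 84.3° in the southern hemisphere.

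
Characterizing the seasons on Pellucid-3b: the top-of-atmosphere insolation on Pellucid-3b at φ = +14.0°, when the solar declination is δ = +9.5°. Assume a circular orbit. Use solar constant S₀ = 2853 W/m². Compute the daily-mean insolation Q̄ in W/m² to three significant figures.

cos H₀ = −tan(+14.0°) tan(+9.500°) = -0.0417, H₀ = 1.6125 rad.
Bracket: H₀ sin φ sin δ + cos φ cos δ sin H₀ = 1.6125×0.24192×0.16505 + 0.97030×0.98629×0.99913 = 0.064385 + 0.956165 = 1.020550.
Q̄ = (S₀/π) × [bracket] = (2853/π) × 1.020550 = 926.8 W/m².

Q̄ ≈ 927 W/m²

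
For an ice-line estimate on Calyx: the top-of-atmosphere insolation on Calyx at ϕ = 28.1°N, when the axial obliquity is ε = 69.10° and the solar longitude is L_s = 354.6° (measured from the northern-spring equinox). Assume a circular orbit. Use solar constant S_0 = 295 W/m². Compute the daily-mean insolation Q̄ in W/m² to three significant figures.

Q̄ ≈ 76.5 W/m²

Solar declination: sin δ = sin ε · sin L_s = sin 69.10° × sin 354.6° = -0.08792, so δ = -5.044°.
cos h₀ = −tan(+28.1°) tan(-5.044°) = 0.0471, h₀ = 1.5237 rad.
Bracket: h₀ sin ϕ sin δ + cos ϕ cos δ sin h₀ = 1.5237×0.47101×-0.08792 + 0.88213×0.99613×0.99889 = -0.063098 + 0.877741 = 0.814643.
Q̄ = (S_0/π) × [bracket] = (295/π) × 0.814643 = 76.50 W/m².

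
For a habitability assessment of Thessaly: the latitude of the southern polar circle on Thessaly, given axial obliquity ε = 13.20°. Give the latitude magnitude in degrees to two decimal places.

The polar circle is the lowest latitude that experiences at least one full rotation of continuous darkness at the northern-summer solstice; it lies at |φ| = 90° − ε = 90° − 13.20° = 76.80°.

76.80°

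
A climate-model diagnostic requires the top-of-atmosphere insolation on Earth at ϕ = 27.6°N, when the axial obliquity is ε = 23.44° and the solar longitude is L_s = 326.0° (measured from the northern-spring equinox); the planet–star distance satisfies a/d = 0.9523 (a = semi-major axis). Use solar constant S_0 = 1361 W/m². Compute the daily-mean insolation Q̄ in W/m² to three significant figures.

Solar declination: sin δ = sin ε · sin L_s = sin 23.44° × sin 326.0° = -0.22244, so δ = -12.852°.
cos h₀ = −tan(+27.6°) tan(-12.852°) = 0.1193, h₀ = 1.4512 rad.
Bracket: h₀ sin ϕ sin δ + cos ϕ cos δ sin h₀ = 1.4512×0.46330×-0.22244 + 0.88620×0.97495×0.99286 = -0.149556 + 0.857832 = 0.708276.
Inverse-square distance factor (a/d)² = 0.9523² = 0.906875.
Q̄ = (S_0/π) × 0.906875 × [bracket] = (1361/π) × 0.906875 × 0.708276 = 278.3 W/m².

Q̄ ≈ 278 W/m²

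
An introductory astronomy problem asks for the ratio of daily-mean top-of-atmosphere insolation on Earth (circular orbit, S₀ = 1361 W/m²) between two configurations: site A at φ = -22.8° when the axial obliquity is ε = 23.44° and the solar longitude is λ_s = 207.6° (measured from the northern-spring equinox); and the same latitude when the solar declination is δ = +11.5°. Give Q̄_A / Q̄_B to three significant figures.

— Configuration A (φ=-22.8°):
Solar declination: sin δ = sin ε · sin λ_s = sin 23.44° × sin 207.6° = -0.18429, so δ = -10.620°.
cos H₀ = −tan(-22.8°) tan(-10.620°) = -0.0788, H₀ = 1.6497 rad.
Bracket: H₀ sin φ sin δ + cos φ cos δ sin H₀ = 1.6497×-0.38752×-0.18429 + 0.92186×0.98287×0.99689 = 0.117815 + 0.903251 = 1.021066.
Q̄ = (S₀/π) × [bracket] = (1361/π) × 1.021066 = 442.35 W/m².
— Configuration B (φ=-22.8°):
cos H₀ = −tan(-22.8°) tan(+11.500°) = 0.0855, H₀ = 1.4852 rad.
Bracket: H₀ sin φ sin δ + cos φ cos δ sin H₀ = 1.4852×-0.38752×0.19937 + 0.92186×0.97992×0.99634 = -0.114746 + 0.900043 = 0.785297.
Q̄ = (S₀/π) × [bracket] = (1361/π) × 0.785297 = 340.21 W/m².
Ratio Q̄_A / Q̄_B = 442.35 / 340.21 = 1.300.

Q̄_A / Q̄_B ≈ 1.30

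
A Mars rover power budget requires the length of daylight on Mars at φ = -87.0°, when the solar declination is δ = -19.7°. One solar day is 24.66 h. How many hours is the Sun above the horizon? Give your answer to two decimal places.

24.66 h

Sunrise equation: cos H₀ = −tan φ · tan δ = -6.8320 ≤ −1, so the Sun never sets (polar day) and H₀ = π.
Daylight = 2H₀/(2π) × 24.66 h = (3.1416/π) × 24.66 = 24.66 h.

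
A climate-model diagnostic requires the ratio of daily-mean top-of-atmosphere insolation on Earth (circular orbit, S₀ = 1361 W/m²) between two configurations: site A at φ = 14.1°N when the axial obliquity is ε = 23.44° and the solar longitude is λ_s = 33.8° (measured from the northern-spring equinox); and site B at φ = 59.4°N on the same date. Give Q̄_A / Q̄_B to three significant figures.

Q̄_A / Q̄_B ≈ 1.24

— Configuration A (φ=+14.1°):
Solar declination: sin δ = sin ε · sin λ_s = sin 23.44° × sin 33.8° = 0.22129, so δ = +12.785°.
cos H₀ = −tan(+14.1°) tan(+12.785°) = -0.0570, H₀ = 1.6278 rad.
Bracket: H₀ sin φ sin δ + cos φ cos δ sin H₀ = 1.6278×0.24362×0.22129 + 0.96987×0.97521×0.99837 = 0.087756 + 0.944285 = 1.032041.
Q̄ = (S₀/π) × [bracket] = (1361/π) × 1.032041 = 447.10 W/m².
— Configuration B (φ=+59.4°):
cos H₀ = −tan(+59.4°) tan(+12.785°) = -0.3837, H₀ = 1.9646 rad.
Bracket: H₀ sin φ sin δ + cos φ cos δ sin H₀ = 1.9646×0.86074×0.22129 + 0.50904×0.97521×0.92346 = 0.374204 + 0.458425 = 0.832629.
Q̄ = (S₀/π) × [bracket] = (1361/π) × 0.832629 = 360.71 W/m².
Ratio Q̄_A / Q̄_B = 447.10 / 360.71 = 1.239.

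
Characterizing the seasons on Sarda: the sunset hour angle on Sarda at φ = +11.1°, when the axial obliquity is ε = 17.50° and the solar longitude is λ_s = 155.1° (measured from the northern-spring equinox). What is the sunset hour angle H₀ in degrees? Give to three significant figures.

H₀ = 91.4°

Solar declination: sin δ = sin ε · sin λ_s = sin 17.50° × sin 155.1° = 0.12661, so δ = +7.274°.
cos H₀ = −tan φ · tan δ = −tan(+11.1°) × tan(+7.274°) = -0.0250, so H₀ = 1.5958 rad = 91.43°.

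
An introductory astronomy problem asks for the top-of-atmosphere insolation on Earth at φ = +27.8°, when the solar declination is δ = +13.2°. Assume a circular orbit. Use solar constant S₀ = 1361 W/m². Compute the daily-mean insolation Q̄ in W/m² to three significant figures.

Q̄ ≈ 448 W/m²

cos H₀ = −tan(+27.8°) tan(+13.200°) = -0.1237, H₀ = 1.6948 rad.
Bracket: H₀ sin φ sin δ + cos φ cos δ sin H₀ = 1.6948×0.46639×0.22835 + 0.88458×0.97358×0.99232 = 0.180496 + 0.854595 = 1.035091.
Q̄ = (S₀/π) × [bracket] = (1361/π) × 1.035091 = 448.4 W/m².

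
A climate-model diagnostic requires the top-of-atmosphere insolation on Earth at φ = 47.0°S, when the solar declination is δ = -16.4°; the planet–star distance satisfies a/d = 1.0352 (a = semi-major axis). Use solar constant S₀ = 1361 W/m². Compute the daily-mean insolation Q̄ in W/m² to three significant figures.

cos H₀ = −tan(-47.0°) tan(-16.400°) = -0.3156, H₀ = 1.8919 rad.
Bracket: H₀ sin φ sin δ + cos φ cos δ sin H₀ = 1.8919×-0.73135×-0.28234 + 0.68200×0.95931×0.94889 = 0.390657 + 0.620811 = 1.011468.
Inverse-square distance factor (a/d)² = 1.0352² = 1.071639.
Q̄ = (S₀/π) × 1.071639 × [bracket] = (1361/π) × 1.071639 × 1.011468 = 469.6 W/m².

Q̄ ≈ 470 W/m²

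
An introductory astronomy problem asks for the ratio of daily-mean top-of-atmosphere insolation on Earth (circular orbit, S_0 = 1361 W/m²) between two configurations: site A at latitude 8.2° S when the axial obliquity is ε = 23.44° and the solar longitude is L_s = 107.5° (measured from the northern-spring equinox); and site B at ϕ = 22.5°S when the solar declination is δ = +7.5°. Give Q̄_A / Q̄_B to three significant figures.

— Configuration A (ϕ=-8.2°):
Solar declination: sin δ = sin ε · sin L_s = sin 23.44° × sin 107.5° = 0.37938, so δ = +22.295°.
cos h₀ = −tan(-8.2°) tan(+22.295°) = 0.0591, h₀ = 1.5117 rad.
Bracket: h₀ sin ϕ sin δ + cos ϕ cos δ sin h₀ = 1.5117×-0.14263×0.37938 + 0.98978×0.92524×0.99825 = -0.081800 + 0.914181 = 0.832381.
Q̄ = (S_0/π) × [bracket] = (1361/π) × 0.832381 = 360.60 W/m².
— Configuration B (ϕ=-22.5°):
cos h₀ = −tan(-22.5°) tan(+7.500°) = 0.0545, h₀ = 1.5162 rad.
Bracket: h₀ sin ϕ sin δ + cos ϕ cos δ sin h₀ = 1.5162×-0.38268×0.13053 + 0.92388×0.99144×0.99851 = -0.075736 + 0.914607 = 0.838871.
Q̄ = (S_0/π) × [bracket] = (1361/π) × 0.838871 = 363.42 W/m².
Ratio Q̄_A / Q̄_B = 360.60 / 363.42 = 0.9922.

Q̄_A / Q̄_B ≈ 0.992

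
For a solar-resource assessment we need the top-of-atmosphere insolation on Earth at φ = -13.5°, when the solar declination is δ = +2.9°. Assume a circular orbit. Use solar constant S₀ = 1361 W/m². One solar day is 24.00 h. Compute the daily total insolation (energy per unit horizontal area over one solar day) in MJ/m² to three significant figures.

35.7 MJ/m²

cos H₀ = −tan(-13.5°) tan(+2.900°) = 0.0122, H₀ = 1.5586 rad.
Bracket: H₀ sin φ sin δ + cos φ cos δ sin H₀ = 1.5586×-0.23345×0.05059 + 0.97237×0.99872×0.99993 = -0.018407 + 0.971057 = 0.952650.
Q̄ = (S₀/π) × [bracket] = (1361/π) × 0.952650 = 412.71 W/m².
Daily total = Q̄ × 24.00 h × 3600 s/h = 412.71 × 24.00 × 3600 / 10⁶ = 35.66 MJ/m².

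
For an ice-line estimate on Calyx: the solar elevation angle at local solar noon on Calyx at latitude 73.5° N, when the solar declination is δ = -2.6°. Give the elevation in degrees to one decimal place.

13.9°

At local noon the hour angle is zero, so the zenith angle equals |φ − δ| = |+73.5° − (-2.600°)| = 76.100°.
Elevation = 90° − 76.100° = 13.9°.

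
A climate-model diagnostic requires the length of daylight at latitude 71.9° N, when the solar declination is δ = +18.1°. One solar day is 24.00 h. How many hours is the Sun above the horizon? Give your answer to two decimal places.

Sunrise equation: cos H₀ = −tan φ · tan δ = -1.0000 ≤ −1, so the Sun never sets (polar day) and H₀ = π.
Daylight = 2H₀/(2π) × 24.00 h = (3.1416/π) × 24.00 = 24.00 h.

24.00 h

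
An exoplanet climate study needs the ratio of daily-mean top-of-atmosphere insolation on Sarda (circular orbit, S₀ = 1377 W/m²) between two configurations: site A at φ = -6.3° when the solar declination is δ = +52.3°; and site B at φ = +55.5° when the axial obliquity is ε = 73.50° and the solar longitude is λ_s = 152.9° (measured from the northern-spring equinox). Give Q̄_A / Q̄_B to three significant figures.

— Configuration A (φ=-6.3°):
cos H₀ = −tan(-6.3°) tan(+52.300°) = 0.1428, H₀ = 1.4275 rad.
Bracket: H₀ sin φ sin δ + cos φ cos δ sin H₀ = 1.4275×-0.10973×0.79122 + 0.99396×0.61153×0.98975 = -0.123936 + 0.601606 = 0.477670.
Q̄ = (S₀/π) × [bracket] = (1377/π) × 0.477670 = 209.37 W/m².
— Configuration B (φ=+55.5°):
Solar declination: sin δ = sin ε · sin λ_s = sin 73.50° × sin 152.9° = 0.43679, so δ = +25.899°.
cos H₀ = −tan(+55.5°) tan(+25.899°) = -0.7065, H₀ = 2.3553 rad.
Bracket: H₀ sin φ sin δ + cos φ cos δ sin H₀ = 2.3553×0.82413×0.43679 + 0.56641×0.89957×0.70773 = 0.847841 + 0.360606 = 1.208447.
Q̄ = (S₀/π) × [bracket] = (1377/π) × 1.208447 = 529.68 W/m².
Ratio Q̄_A / Q̄_B = 209.37 / 529.68 = 0.3953.

Q̄_A / Q̄_B ≈ 0.395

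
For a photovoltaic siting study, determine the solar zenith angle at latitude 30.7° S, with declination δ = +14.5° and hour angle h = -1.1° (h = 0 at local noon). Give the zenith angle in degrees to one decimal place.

cos θ_z = sin φ sin δ + cos φ cos δ cos h = -0.127830 + 0.832311 = 0.704481.
θ_z = arccos(0.704481) = 45.2°.

θ_z = 45.2°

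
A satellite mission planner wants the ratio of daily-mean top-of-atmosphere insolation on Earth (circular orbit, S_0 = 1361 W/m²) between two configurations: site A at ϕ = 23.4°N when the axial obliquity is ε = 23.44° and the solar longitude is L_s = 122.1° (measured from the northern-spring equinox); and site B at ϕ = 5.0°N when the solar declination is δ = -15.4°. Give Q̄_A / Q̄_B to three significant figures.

— Configuration A (ϕ=+23.4°):
Solar declination: sin δ = sin ε · sin L_s = sin 23.44° × sin 122.1° = 0.33698, so δ = +19.693°.
cos h₀ = −tan(+23.4°) tan(+19.693°) = -0.1549, h₀ = 1.7263 rad.
Bracket: h₀ sin ϕ sin δ + cos ϕ cos δ sin h₀ = 1.7263×0.39715×0.33698 + 0.91775×0.94151×0.98793 = 0.231034 + 0.853641 = 1.084675.
Q̄ = (S_0/π) × [bracket] = (1361/π) × 1.084675 = 469.90 W/m².
— Configuration B (ϕ=+5.0°):
cos h₀ = −tan(+5.0°) tan(-15.400°) = 0.0241, h₀ = 1.5467 rad.
Bracket: h₀ sin ϕ sin δ + cos ϕ cos δ sin h₀ = 1.5467×0.08716×-0.26556 + 0.99619×0.96410×0.99971 = -0.035800 + 0.960148 = 0.924348.
Q̄ = (S_0/π) × [bracket] = (1361/π) × 0.924348 = 400.45 W/m².
Ratio Q̄_A / Q̄_B = 469.90 / 400.45 = 1.173.

Q̄_A / Q̄_B ≈ 1.17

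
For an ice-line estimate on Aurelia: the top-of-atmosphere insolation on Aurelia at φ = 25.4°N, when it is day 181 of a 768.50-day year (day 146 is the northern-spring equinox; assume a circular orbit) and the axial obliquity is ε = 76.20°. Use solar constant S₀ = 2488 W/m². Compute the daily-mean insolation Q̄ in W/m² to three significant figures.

Q̄ ≈ 841 W/m²

Solar longitude: λ_s = 360° × (181 − 146)/768.50 = 16.396°.
sin δ = sin 76.20° × sin 16.396° = 0.27412, so δ = +15.910°.
cos H₀ = −tan(+25.4°) tan(+15.910°) = -0.1353, H₀ = 1.7066 rad.
Bracket: H₀ sin φ sin δ + cos φ cos δ sin H₀ = 1.7066×0.42894×0.27412 + 0.90334×0.96170×0.99080 = 0.200664 + 0.860750 = 1.061414.
Q̄ = (S₀/π) × [bracket] = (2488/π) × 1.061414 = 840.6 W/m².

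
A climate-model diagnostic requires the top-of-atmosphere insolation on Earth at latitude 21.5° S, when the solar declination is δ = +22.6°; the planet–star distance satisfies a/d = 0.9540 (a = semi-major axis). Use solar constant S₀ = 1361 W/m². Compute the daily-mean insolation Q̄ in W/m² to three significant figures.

Q̄ ≈ 256 W/m²

cos H₀ = −tan(-21.5°) tan(+22.600°) = 0.1640, H₀ = 1.4061 rad.
Bracket: H₀ sin φ sin δ + cos φ cos δ sin H₀ = 1.4061×-0.36650×0.38430 + 0.93042×0.92321×0.98647 = -0.198043 + 0.847351 = 0.649308.
Inverse-square distance factor (a/d)² = 0.9540² = 0.910116.
Q̄ = (S₀/π) × 0.910116 × [bracket] = (1361/π) × 0.910116 × 0.649308 = 256.0 W/m².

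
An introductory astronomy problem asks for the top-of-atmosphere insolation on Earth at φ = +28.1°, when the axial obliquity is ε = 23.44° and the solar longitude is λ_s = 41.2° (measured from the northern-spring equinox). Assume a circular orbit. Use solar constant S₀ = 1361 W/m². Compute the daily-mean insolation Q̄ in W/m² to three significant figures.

Q̄ ≈ 457 W/m²

Solar declination: sin δ = sin ε · sin λ_s = sin 23.44° × sin 41.2° = 0.26202, so δ = +15.190°.
cos H₀ = −tan(+28.1°) tan(+15.190°) = -0.1450, H₀ = 1.7163 rad.
Bracket: H₀ sin φ sin δ + cos φ cos δ sin H₀ = 1.7163×0.47101×0.26202 + 0.88213×0.96506×0.98944 = 0.211816 + 0.842319 = 1.054135.
Q̄ = (S₀/π) × [bracket] = (1361/π) × 1.054135 = 456.7 W/m².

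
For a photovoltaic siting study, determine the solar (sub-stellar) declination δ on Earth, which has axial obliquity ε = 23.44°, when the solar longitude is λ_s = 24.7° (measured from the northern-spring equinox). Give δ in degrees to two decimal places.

δ = +9.57°

sin δ = sin ε · sin λ_s = sin 23.44° × sin 24.7° = 0.166223.
δ = arcsin(0.166223) = +9.57°.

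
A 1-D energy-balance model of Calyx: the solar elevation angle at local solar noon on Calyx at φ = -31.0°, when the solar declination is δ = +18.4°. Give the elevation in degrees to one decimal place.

At local noon the hour angle is zero, so the zenith angle equals |φ − δ| = |-31.0° − (+18.400°)| = 49.400°.
Elevation = 90° − 49.400° = 40.6°.

40.6°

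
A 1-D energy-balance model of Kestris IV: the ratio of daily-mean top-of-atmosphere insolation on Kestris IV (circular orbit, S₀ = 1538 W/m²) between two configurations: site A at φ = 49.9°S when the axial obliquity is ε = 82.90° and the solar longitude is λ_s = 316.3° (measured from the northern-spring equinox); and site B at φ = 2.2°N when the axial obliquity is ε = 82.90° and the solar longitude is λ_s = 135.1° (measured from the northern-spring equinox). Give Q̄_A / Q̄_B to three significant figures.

Q̄_A / Q̄_B ≈ 2.18

— Configuration A (φ=-49.9°):
Solar declination: sin δ = sin ε · sin λ_s = sin 82.90° × sin 316.3° = -0.68558, so δ = -43.282°.
cos H₀ = −tan(-49.9°) tan(-43.282°) = -1.1184 ≤ −1 ⇒ polar day, H₀ = π.
Bracket: H₀ sin φ sin δ + cos φ cos δ sin H₀ = 3.1416×-0.76492×-0.68558 + 0.64412×0.72799×0.00000 = 1.647499 + 0.000000 = 1.647499.
Q̄ = (S₀/π) × [bracket] = (1538/π) × 1.647499 = 806.55 W/m².
— Configuration B (φ=+2.2°):
Solar declination: sin δ = sin ε · sin λ_s = sin 82.90° × sin 135.1° = 0.70046, so δ = +44.464°.
cos H₀ = −tan(+2.2°) tan(+44.464°) = -0.0377, H₀ = 1.6085 rad.
Bracket: H₀ sin φ sin δ + cos φ cos δ sin H₀ = 1.6085×0.03839×0.70046 + 0.99926×0.71369×0.99929 = 0.043254 + 0.712656 = 0.755910.
Q̄ = (S₀/π) × [bracket] = (1538/π) × 0.755910 = 370.06 W/m².
Ratio Q̄_A / Q̄_B = 806.55 / 370.06 = 2.180.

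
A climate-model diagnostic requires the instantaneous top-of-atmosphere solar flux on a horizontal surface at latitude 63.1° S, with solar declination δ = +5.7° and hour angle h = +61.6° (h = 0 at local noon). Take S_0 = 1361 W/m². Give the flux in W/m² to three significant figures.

cos θ_z = sin ϕ sin δ + cos ϕ cos δ cos h = -0.088573 + 0.214125 = 0.125552.
Flux = S_0 · cos θ_z = 1361 × 0.125552 = 170.9 W/m².

171 W/m²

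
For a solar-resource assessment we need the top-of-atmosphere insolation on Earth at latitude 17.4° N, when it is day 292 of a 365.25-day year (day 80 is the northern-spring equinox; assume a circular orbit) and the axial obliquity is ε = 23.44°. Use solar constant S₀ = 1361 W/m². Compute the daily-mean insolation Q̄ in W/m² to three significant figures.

Solar longitude: λ_s = 360° × (292 − 80)/365.25 = 208.953°.
sin δ = sin 23.44° × sin 208.953° = -0.19256, so δ = -11.103°.
cos H₀ = −tan(+17.4°) tan(-11.103°) = 0.0615, H₀ = 1.5093 rad.
Bracket: H₀ sin φ sin δ + cos φ cos δ sin H₀ = 1.5093×0.29904×-0.19256 + 0.95424×0.98128×0.99811 = -0.086910 + 0.934607 = 0.847697.
Q̄ = (S₀/π) × [bracket] = (1361/π) × 0.847697 = 367.2 W/m².

Q̄ ≈ 367 W/m²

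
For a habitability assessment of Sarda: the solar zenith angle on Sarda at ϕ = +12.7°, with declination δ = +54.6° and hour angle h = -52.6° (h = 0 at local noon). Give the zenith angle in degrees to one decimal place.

cos θ_z = sin ϕ sin δ + cos ϕ cos δ cos h = 0.179203 + 0.343233 = 0.522436.
θ_z = arccos(0.522436) = 58.5°.

θ_z = 58.5°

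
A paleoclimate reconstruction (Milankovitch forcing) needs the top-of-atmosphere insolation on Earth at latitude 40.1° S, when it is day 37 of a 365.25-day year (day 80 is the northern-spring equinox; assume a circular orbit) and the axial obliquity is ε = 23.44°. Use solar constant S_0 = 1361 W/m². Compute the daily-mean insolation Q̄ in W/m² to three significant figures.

Solar longitude: L_s = 360° × (37 − 80)/365.25 = -42.382°, i.e. -42.382° + 360° = 317.618°.
sin δ = sin 23.44° × sin 317.618° = -0.26814, so δ = -15.553°.
cos h₀ = −tan(-40.1°) tan(-15.553°) = -0.2344, h₀ = 1.8074 rad.
Bracket: h₀ sin ϕ sin δ + cos ϕ cos δ sin h₀ = 1.8074×-0.64412×-0.26814 + 0.76492×0.96338×0.97215 = 0.312164 + 0.716386 = 1.028550.
Q̄ = (S_0/π) × [bracket] = (1361/π) × 1.028550 = 445.6 W/m².

Q̄ ≈ 446 W/m²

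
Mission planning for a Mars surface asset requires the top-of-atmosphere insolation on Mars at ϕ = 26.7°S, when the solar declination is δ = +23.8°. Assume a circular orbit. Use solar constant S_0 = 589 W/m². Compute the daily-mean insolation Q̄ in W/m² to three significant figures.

Q̄ ≈ 104 W/m²

cos h₀ = −tan(-26.7°) tan(+23.800°) = 0.2218, h₀ = 1.3471 rad.
Bracket: h₀ sin ϕ sin δ + cos ϕ cos δ sin h₀ = 1.3471×-0.44932×0.40355 + 0.89337×0.91496×0.97509 = -0.244260 + 0.797036 = 0.552776.
Q̄ = (S_0/π) × [bracket] = (589/π) × 0.552776 = 103.6 W/m².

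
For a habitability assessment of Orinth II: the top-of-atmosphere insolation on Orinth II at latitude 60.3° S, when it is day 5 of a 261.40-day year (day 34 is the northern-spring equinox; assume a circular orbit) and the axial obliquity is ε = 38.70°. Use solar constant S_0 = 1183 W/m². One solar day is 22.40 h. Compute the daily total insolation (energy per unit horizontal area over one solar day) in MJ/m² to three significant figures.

34.7 MJ/m²

Solar longitude: L_s = 360° × (5 − 34)/261.40 = -39.939°, i.e. -39.939° + 360° = 320.061°.
sin δ = sin 38.70° × sin 320.061° = -0.40139, so δ = -23.665°.
cos h₀ = −tan(-60.3°) tan(-23.665°) = -0.7683, h₀ = 2.4470 rad.
Bracket: h₀ sin ϕ sin δ + cos ϕ cos δ sin h₀ = 2.4470×-0.86863×-0.40139 + 0.49546×0.91591×0.64007 = 0.853170 + 0.290462 = 1.143632.
Q̄ = (S_0/π) × [bracket] = (1183/π) × 1.143632 = 430.65 W/m².
Daily total = Q̄ × 22.40 h × 3600 s/h = 430.65 × 22.40 × 3600 / 10⁶ = 34.73 MJ/m².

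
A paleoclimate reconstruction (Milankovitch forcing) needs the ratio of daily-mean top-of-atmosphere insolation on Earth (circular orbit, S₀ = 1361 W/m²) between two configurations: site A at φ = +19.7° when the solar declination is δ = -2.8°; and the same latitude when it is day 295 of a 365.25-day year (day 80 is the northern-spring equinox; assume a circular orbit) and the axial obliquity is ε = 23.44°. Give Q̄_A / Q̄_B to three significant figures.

Q̄_A / Q̄_B ≈ 1.13

— Configuration A (φ=+19.7°):
cos H₀ = −tan(+19.7°) tan(-2.800°) = 0.0175, H₀ = 1.5533 rad.
Bracket: H₀ sin φ sin δ + cos φ cos δ sin H₀ = 1.5533×0.33710×-0.04885 + 0.94147×0.99881×0.99985 = -0.025579 + 0.940209 = 0.914630.
Q̄ = (S₀/π) × [bracket] = (1361/π) × 0.914630 = 396.24 W/m².
— Configuration B (φ=+19.7°):
Solar longitude: λ_s = 360° × (295 − 80)/365.25 = 211.910°.
sin δ = sin 23.44° × sin 211.910° = -0.21026, so δ = -12.138°.
cos H₀ = −tan(+19.7°) tan(-12.138°) = 0.0770, H₀ = 1.4937 rad.
Bracket: H₀ sin φ sin δ + cos φ cos δ sin H₀ = 1.4937×0.33710×-0.21026 + 0.94147×0.97764×0.99703 = -0.105871 + 0.917685 = 0.811814.
Q̄ = (S₀/π) × [bracket] = (1361/π) × 0.811814 = 351.69 W/m².
Ratio Q̄_A / Q̄_B = 396.24 / 351.69 = 1.127.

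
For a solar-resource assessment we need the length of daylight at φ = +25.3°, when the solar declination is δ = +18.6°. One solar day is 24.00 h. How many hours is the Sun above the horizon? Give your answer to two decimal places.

13.22 h

cos H₀ = −tan φ · tan δ = −tan(+25.3°) × tan(+18.600°) = -0.1591, so H₀ = 1.7306 rad = 99.15°.
Daylight = 2H₀/(2π) × 24.00 h = (1.7306/π) × 24.00 = 13.22 h.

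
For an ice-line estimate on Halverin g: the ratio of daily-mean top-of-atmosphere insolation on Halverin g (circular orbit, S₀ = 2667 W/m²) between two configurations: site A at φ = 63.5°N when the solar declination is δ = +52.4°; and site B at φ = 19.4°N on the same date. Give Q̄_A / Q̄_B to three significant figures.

Q̄_A / Q̄_B ≈ 2.12

— Configuration A (φ=+63.5°):
cos H₀ = −tan(+63.5°) tan(+52.400°) = -2.6044 ≤ −1 ⇒ polar day, H₀ = π.
Bracket: H₀ sin φ sin δ + cos φ cos δ sin H₀ = 3.1416×0.89493×0.79229 + 0.44620×0.61015×0.00000 = 2.227533 + 0.000000 = 2.227533.
Q̄ = (S₀/π) × [bracket] = (2667/π) × 2.227533 = 1891.0 W/m².
— Configuration B (φ=+19.4°):
cos H₀ = −tan(+19.4°) tan(+52.400°) = -0.4573, H₀ = 2.0457 rad.
Bracket: H₀ sin φ sin δ + cos φ cos δ sin H₀ = 2.0457×0.33216×0.79229 + 0.94322×0.61015×0.88932 = 0.538361 + 0.511809 = 1.050170.
Q̄ = (S₀/π) × [bracket] = (2667/π) × 1.050170 = 891.52 W/m².
Ratio Q̄_A / Q̄_B = 1891.0 / 891.52 = 2.121.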